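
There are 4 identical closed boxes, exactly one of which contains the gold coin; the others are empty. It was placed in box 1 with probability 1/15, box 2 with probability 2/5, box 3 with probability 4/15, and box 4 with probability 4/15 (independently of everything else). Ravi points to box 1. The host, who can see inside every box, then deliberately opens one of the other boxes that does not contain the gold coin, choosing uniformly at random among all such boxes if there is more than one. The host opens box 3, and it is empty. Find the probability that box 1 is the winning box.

Apply Bayes' rule, conditioning on where the gold coin actually is.
If it is in box 1 (prior 1/15): the host has 3 equally likely choices, so probability 1/3; weight (1/15)·(1/3) = 1/45.
If it is in box 2 (prior 2/5): the host has 2 equally likely choices, so probability 1/2; weight (2/5)·(1/2) = 1/5.
If it is in box 3 (prior 4/15): the host opened box 3, so this case is ruled out; weight (4/15)·0 = 0.
If it is in box 4 (prior 4/15): the host has 2 equally likely choices, so probability 1/2; weight (4/15)·(1/2) = 2/15.
The weights sum to 16/45.
So P(the gold coin in box 1 | the host opened box 3) = (1/45) / (16/45) = 1/16.

1/16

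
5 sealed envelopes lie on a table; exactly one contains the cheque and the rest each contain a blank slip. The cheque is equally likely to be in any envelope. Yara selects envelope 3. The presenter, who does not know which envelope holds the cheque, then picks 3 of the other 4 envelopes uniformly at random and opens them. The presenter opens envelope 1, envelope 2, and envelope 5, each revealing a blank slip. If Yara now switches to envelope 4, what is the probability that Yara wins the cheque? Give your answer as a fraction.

1/2

Condition on the true location of the cheque.
If it is in any of envelopes 1, 2, and 5 (prior 1/5 each): that envelope was opened and seen not to hold the prize — ruled out; weight (1/5)·0 = 0 each.
If it is in either of envelopes 3 and 4 (prior 1/5 each): the presenter picks exactly this set with probability 1/4 regardless, and none is the prize; weight (1/5)·(1/4) = 1/20 each.
The weights sum to 1/10.
So P(the cheque in envelope 4 | the presenter opened envelope 1, envelope 2, and envelope 5) = (1/20) / (1/10) = 1/2.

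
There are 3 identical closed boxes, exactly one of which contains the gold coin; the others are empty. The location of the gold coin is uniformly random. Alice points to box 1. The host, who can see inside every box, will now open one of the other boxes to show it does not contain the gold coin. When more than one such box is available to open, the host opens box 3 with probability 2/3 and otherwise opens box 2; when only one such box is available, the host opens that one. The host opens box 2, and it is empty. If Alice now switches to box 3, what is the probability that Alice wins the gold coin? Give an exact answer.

Apply Bayes' rule, conditioning on where the gold coin actually is.
If it is in box 1 (prior 1/3): box 3 is available but not opened, probability 1/3; weight (1/3)·(1/3) = 1/9.
If it is in box 2 (prior 1/3): the host opened box 2, so this case is ruled out; weight (1/3)·0 = 0.
If it is in box 3 (prior 1/3): only box 2 is available, probability 1; weight (1/3)·1 = 1/3.
The weights sum to 4/9.
So P(the gold coin in box 3 | the host opened box 2) = (1/3) / (4/9) = 3/4.

3/4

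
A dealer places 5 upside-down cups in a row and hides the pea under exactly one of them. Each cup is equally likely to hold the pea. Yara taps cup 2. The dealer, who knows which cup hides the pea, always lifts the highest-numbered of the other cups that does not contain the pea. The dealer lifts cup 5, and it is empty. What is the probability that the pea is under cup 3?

Consider each possible location of the pea in turn.
If it is under any of cups 1, 2, 3, and 4 (prior 1/5 each): cup 5 is the highest-numbered option available, probability 1; weight (1/5)·1 = 1/5 each.
If it is under cup 5 (prior 1/5): the dealer opened cup 5, so this case is ruled out; weight (1/5)·0 = 0.
The weights sum to 4/5.
So P(the pea under cup 3 | the dealer opened cup 5) = (1/5) / (4/5) = 1/4.

1/4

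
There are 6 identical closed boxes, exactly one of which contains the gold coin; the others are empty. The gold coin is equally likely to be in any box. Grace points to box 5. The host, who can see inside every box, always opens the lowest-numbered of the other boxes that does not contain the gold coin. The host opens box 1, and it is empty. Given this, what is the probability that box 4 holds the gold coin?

1/5

Apply Bayes' rule, conditioning on where the gold coin actually is.
If it is in box 1 (prior 1/6): the host opened box 1, so this case is ruled out; weight (1/6)·0 = 0.
If it is in any of boxes 2, 3, 4, 5, and 6 (prior 1/6 each): box 1 is the lowest-numbered option available, probability 1; weight (1/6)·1 = 1/6 each.
The weights sum to 5/6.
So P(the gold coin in box 4 | the host opened box 1) = (1/6) / (5/6) = 1/5.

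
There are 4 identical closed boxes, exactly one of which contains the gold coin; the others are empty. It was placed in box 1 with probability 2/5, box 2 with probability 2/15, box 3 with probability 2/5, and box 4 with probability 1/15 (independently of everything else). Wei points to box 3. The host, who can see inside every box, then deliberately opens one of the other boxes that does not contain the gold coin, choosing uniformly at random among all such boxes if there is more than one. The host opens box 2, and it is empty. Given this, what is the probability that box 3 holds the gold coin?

Consider each possible location of the gold coin in turn.
If it is in box 1 (prior 2/5): the host has 2 equally likely choices, so probability 1/2; weight (2/5)·(1/2) = 1/5.
If it is in box 2 (prior 2/15): the host opened box 2, so this case is ruled out; weight (2/15)·0 = 0.
If it is in box 3 (prior 2/5): the host has 3 equally likely choices, so probability 1/3; weight (2/5)·(1/3) = 2/15.
If it is in box 4 (prior 1/15): the host has 2 equally likely choices, so probability 1/2; weight (1/15)·(1/2) = 1/30.
The weights sum to 11/30.
So P(the gold coin in box 3 | the host opened box 2) = (2/15) / (11/30) = 4/11.

4/11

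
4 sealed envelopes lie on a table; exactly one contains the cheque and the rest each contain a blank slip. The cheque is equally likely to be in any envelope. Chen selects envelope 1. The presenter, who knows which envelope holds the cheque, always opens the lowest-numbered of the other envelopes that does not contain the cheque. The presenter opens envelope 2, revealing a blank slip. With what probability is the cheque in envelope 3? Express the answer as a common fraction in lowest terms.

Condition on the true location of the cheque.
If it is in any of envelopes 1, 3, and 4 (prior 1/4 each): envelope 2 is the lowest-numbered option available, probability 1; weight (1/4)·1 = 1/4 each.
If it is in envelope 2 (prior 1/4): the presenter opened envelope 2, so this case is ruled out; weight (1/4)·0 = 0.
The weights sum to 3/4.
So P(the cheque in envelope 3 | the presenter opened envelope 2) = (1/4) / (3/4) = 1/3.

1/3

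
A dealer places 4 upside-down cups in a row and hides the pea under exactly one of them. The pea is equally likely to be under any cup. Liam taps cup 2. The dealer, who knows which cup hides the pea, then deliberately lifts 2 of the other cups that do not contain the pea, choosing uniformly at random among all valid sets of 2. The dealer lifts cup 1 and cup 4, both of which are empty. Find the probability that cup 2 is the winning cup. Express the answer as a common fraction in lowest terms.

Consider each possible location of the pea in turn.
If it is under either of cups 1 and 4 (prior 1/4 each): that cup was opened and seen not to hold the prize — ruled out; weight (1/4)·0 = 0 each.
If it is under cup 2 (prior 1/4): the dealer has 3 equally likely choices, so probability 1/3; weight (1/4)·(1/3) = 1/12.
If it is under cup 3 (prior 1/4): the dealer has no choice, probability 1; weight (1/4)·1 = 1/4.
The weights sum to 1/3.
So P(the pea under cup 2 | the dealer opened cup 1 and cup 4) = (1/12) / (1/3) = 1/4.

1/4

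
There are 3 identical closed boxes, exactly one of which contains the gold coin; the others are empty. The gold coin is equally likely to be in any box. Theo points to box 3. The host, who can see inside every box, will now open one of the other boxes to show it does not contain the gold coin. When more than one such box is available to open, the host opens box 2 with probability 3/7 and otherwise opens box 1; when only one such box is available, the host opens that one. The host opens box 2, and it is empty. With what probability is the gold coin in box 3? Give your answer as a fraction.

3/10

Condition on the true location of the gold coin.
If it is in box 1 (prior 1/3): only box 2 is available, probability 1; weight (1/3)·1 = 1/3.
If it is in box 2 (prior 1/3): the host opened box 2, so this case is ruled out; weight (1/3)·0 = 0.
If it is in box 3 (prior 1/3): box 2 is available, opened with probability 3/7; weight (1/3)·(3/7) = 1/7.
The weights sum to 10/21.
So P(the gold coin in box 3 | the host opened box 2) = (1/7) / (10/21) = 3/10.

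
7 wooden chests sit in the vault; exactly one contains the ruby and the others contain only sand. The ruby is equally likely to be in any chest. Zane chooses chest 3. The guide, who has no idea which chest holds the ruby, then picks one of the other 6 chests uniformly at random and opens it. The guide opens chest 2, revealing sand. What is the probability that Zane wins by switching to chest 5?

1/6

Consider each possible location of the ruby in turn.
If it is in any of chests 1, 3, 4, 5, 6, and 7 (prior 1/7 each): the guide picks chest 2 with probability 1/6 regardless, and it is not the prize; weight (1/7)·(1/6) = 1/42 each.
If it is in chest 2 (prior 1/7): the guide opened chest 2, so this case is ruled out; weight (1/7)·0 = 0.
The weights sum to 1/7.
So P(the ruby in chest 5 | the guide opened chest 2) = (1/42) / (1/7) = 1/6.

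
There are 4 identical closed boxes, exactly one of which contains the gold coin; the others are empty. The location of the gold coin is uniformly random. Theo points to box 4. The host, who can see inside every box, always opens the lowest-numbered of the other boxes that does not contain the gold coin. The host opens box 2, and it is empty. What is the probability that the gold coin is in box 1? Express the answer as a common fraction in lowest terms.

1

Apply Bayes' rule, conditioning on where the gold coin actually is.
If it is in box 1 (prior 1/4): box 2 is the lowest-numbered option available, probability 1; weight (1/4)·1 = 1/4.
If it is in box 2 (prior 1/4): the host opened box 2, so this case is ruled out; weight (1/4)·0 = 0.
If it is in either of boxes 3 and 4 (prior 1/4 each): the host would have opened box 1 instead, probability 0; weight (1/4)·0 = 0 each.
The weights sum to 1/4.
So P(the gold coin in box 1 | the host opened box 2) = (1/4) / (1/4) = 1.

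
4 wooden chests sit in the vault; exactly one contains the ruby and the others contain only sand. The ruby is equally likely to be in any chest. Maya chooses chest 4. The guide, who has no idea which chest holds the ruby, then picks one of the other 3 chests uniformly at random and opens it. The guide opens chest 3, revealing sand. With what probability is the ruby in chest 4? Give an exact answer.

1/3

Consider each possible location of the ruby in turn.
If it is in any of chests 1, 2, and 4 (prior 1/4 each): the guide picks chest 3 with probability 1/3 regardless, and it is not the prize; weight (1/4)·(1/3) = 1/12 each.
If it is in chest 3 (prior 1/4): the guide opened chest 3, so this case is ruled out; weight (1/4)·0 = 0.
The weights sum to 1/4.
So P(the ruby in chest 4 | the guide opened chest 3) = (1/12) / (1/4) = 1/3.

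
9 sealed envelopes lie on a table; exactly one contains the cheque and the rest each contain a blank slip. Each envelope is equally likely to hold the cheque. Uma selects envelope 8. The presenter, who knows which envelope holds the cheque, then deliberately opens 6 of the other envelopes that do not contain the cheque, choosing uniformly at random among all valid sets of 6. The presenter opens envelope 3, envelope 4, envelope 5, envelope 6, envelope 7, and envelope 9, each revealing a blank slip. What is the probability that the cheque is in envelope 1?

Apply Bayes' rule, conditioning on where the cheque actually is.
If it is in either of envelopes 1 and 2 (prior 1/9 each): the presenter has 7 equally likely choices, so probability 1/7; weight (1/9)·(1/7) = 1/63 each.
If it is in any of envelopes 3, 4, 5, 6, 7, and 9 (prior 1/9 each): that envelope was opened and seen not to hold the prize — ruled out; weight (1/9)·0 = 0 each.
If it is in envelope 8 (prior 1/9): the presenter has 28 equally likely choices, so probability 1/28; weight (1/9)·(1/28) = 1/252.
The weights sum to 1/28.
So P(the cheque in envelope 1 | the presenter opened envelope 3, envelope 4, envelope 5, envelope 6, envelope 7, and envelope 9) = (1/63) / (1/28) = 4/9.

4/9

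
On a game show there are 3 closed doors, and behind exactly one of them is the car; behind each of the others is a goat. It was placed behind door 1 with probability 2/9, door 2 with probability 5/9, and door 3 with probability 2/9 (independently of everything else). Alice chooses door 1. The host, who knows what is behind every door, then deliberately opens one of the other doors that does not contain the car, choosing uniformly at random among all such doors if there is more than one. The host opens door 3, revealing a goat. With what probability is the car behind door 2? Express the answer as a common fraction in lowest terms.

Apply Bayes' rule, conditioning on where the car actually is.
If it is behind door 1 (prior 2/9): the host has 2 equally likely choices, so probability 1/2; weight (2/9)·(1/2) = 1/9.
If it is behind door 2 (prior 5/9): the host has no choice, probability 1; weight (5/9)·1 = 5/9.
If it is behind door 3 (prior 2/9): the host opened door 3, so this case is ruled out; weight (2/9)·0 = 0.
The weights sum to 2/3.
So P(the car behind door 2 | the host opened door 3) = (5/9) / (2/3) = 5/6.

5/6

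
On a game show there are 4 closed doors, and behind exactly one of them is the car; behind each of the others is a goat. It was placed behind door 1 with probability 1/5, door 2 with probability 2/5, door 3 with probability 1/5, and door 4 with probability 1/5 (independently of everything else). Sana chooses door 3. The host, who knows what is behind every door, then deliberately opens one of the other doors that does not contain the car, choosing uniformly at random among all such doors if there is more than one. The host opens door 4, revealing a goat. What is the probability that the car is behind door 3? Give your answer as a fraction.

Apply Bayes' rule, conditioning on where the car actually is.
If it is behind door 1 (prior 1/5): the host has 2 equally likely choices, so probability 1/2; weight (1/5)·(1/2) = 1/10.
If it is behind door 2 (prior 2/5): the host has 2 equally likely choices, so probability 1/2; weight (2/5)·(1/2) = 1/5.
If it is behind door 3 (prior 1/5): the host has 3 equally likely choices, so probability 1/3; weight (1/5)·(1/3) = 1/15.
If it is behind door 4 (prior 1/5): the host opened door 4, so this case is ruled out; weight (1/5)·0 = 0.
The weights sum to 11/30.
So P(the car behind door 3 | the host opened door 4) = (1/15) / (11/30) = 2/11.

2/11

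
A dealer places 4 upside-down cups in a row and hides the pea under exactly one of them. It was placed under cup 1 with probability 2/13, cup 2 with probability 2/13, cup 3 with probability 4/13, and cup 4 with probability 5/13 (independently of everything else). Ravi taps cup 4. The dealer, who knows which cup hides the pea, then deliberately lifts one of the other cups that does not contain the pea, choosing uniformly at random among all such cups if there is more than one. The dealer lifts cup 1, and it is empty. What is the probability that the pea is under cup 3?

3/7

Consider each possible location of the pea in turn.
If it is under cup 1 (prior 2/13): the dealer opened cup 1, so this case is ruled out; weight (2/13)·0 = 0.
If it is under cup 2 (prior 2/13): the dealer has 2 equally likely choices, so probability 1/2; weight (2/13)·(1/2) = 1/13.
If it is under cup 3 (prior 4/13): the dealer has 2 equally likely choices, so probability 1/2; weight (4/13)·(1/2) = 2/13.
If it is under cup 4 (prior 5/13): the dealer has 3 equally likely choices, so probability 1/3; weight (5/13)·(1/3) = 5/39.
The weights sum to 14/39.
So P(the pea under cup 3 | the dealer opened cup 1) = (2/13) / (14/39) = 3/7.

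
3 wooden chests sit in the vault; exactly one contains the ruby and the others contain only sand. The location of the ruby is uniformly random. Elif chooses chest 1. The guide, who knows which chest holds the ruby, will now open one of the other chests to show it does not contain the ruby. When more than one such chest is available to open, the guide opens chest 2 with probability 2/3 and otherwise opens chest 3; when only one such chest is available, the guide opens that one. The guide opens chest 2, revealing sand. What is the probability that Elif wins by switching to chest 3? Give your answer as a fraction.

Apply Bayes' rule, conditioning on where the ruby actually is.
If it is in chest 1 (prior 1/3): chest 2 is available, opened with probability 2/3; weight (1/3)·(2/3) = 2/9.
If it is in chest 2 (prior 1/3): the guide opened chest 2, so this case is ruled out; weight (1/3)·0 = 0.
If it is in chest 3 (prior 1/3): only chest 2 is available, probability 1; weight (1/3)·1 = 1/3.
The weights sum to 5/9.
So P(the ruby in chest 3 | the guide opened chest 2) = (1/3) / (5/9) = 3/5.

3/5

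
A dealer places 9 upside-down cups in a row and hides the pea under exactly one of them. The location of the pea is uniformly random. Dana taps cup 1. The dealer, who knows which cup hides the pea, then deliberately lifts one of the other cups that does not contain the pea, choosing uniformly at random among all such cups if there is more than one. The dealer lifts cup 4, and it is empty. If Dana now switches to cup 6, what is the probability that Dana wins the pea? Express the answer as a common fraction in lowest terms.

8/63

Apply Bayes' rule, conditioning on where the pea actually is.
If it is under cup 1 (prior 1/9): the dealer has 8 equally likely choices, so probability 1/8; weight (1/9)·(1/8) = 1/72.
If it is under any of cups 2, 3, 5, 6, 7, 8, and 9 (prior 1/9 each): the dealer has 7 equally likely choices, so probability 1/7; weight (1/9)·(1/7) = 1/63 each.
If it is under cup 4 (prior 1/9): the dealer opened cup 4, so this case is ruled out; weight (1/9)·0 = 0.
The weights sum to 1/8.
So P(the pea under cup 6 | the dealer opened cup 4) = (1/63) / (1/8) = 8/63.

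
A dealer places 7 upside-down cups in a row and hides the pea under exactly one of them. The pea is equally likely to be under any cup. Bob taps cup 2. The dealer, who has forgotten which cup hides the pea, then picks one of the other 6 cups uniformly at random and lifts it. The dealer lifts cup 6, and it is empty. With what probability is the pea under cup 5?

1/6

Condition on the true location of the pea.
If it is under any of cups 1, 2, 3, 4, 5, and 7 (prior 1/7 each): the dealer picks cup 6 with probability 1/6 regardless, and it is not the prize; weight (1/7)·(1/6) = 1/42 each.
If it is under cup 6 (prior 1/7): the dealer opened cup 6, so this case is ruled out; weight (1/7)·0 = 0.
The weights sum to 1/7.
So P(the pea under cup 5 | the dealer opened cup 6) = (1/42) / (1/7) = 1/6.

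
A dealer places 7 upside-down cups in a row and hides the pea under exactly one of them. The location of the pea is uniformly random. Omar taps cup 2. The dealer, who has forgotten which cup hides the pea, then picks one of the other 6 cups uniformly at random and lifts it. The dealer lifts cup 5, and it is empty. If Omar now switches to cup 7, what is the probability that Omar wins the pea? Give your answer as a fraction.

Condition on the true location of the pea.
If it is under any of cups 1, 2, 3, 4, 6, and 7 (prior 1/7 each): the dealer picks cup 5 with probability 1/6 regardless, and it is not the prize; weight (1/7)·(1/6) = 1/42 each.
If it is under cup 5 (prior 1/7): the dealer opened cup 5, so this case is ruled out; weight (1/7)·0 = 0.
The weights sum to 1/7.
So P(the pea under cup 7 | the dealer opened cup 5) = (1/42) / (1/7) = 1/6.

1/6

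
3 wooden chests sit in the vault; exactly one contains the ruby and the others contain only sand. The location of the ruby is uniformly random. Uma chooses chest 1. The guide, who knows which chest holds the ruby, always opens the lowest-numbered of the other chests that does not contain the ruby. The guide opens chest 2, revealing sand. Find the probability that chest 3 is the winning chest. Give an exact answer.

Condition on the true location of the ruby.
If it is in either of chests 1 and 3 (prior 1/3 each): chest 2 is the lowest-numbered option available, probability 1; weight (1/3)·1 = 1/3 each.
If it is in chest 2 (prior 1/3): the guide opened chest 2, so this case is ruled out; weight (1/3)·0 = 0.
The weights sum to 2/3.
So P(the ruby in chest 3 | the guide opened chest 2) = (1/3) / (2/3) = 1/2.

1/2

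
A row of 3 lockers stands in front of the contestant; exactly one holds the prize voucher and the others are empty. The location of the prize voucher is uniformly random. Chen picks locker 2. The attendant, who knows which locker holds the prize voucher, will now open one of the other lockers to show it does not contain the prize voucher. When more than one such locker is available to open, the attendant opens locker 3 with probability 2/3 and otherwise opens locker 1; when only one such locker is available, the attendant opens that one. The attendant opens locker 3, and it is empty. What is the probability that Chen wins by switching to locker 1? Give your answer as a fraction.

3/5

Condition on the true location of the prize voucher.
If it is in locker 1 (prior 1/3): only locker 3 is available, probability 1; weight (1/3)·1 = 1/3.
If it is in locker 2 (prior 1/3): locker 3 is available, opened with probability 2/3; weight (1/3)·(2/3) = 2/9.
If it is in locker 3 (prior 1/3): the attendant opened locker 3, so this case is ruled out; weight (1/3)·0 = 0.
The weights sum to 5/9.
So P(the prize voucher in locker 1 | the attendant opened locker 3) = (1/3) / (5/9) = 3/5.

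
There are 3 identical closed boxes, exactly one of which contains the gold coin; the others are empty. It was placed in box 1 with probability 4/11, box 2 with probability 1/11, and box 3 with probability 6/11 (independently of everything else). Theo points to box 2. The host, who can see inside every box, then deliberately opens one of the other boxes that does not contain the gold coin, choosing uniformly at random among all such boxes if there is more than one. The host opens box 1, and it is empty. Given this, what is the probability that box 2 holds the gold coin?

1/13

Apply Bayes' rule, conditioning on where the gold coin actually is.
If it is in box 1 (prior 4/11): the host opened box 1, so this case is ruled out; weight (4/11)·0 = 0.
If it is in box 2 (prior 1/11): the host has 2 equally likely choices, so probability 1/2; weight (1/11)·(1/2) = 1/22.
If it is in box 3 (prior 6/11): the host has no choice, probability 1; weight (6/11)·1 = 6/11.
The weights sum to 13/22.
So P(the gold coin in box 2 | the host opened box 1) = (1/22) / (13/22) = 1/13.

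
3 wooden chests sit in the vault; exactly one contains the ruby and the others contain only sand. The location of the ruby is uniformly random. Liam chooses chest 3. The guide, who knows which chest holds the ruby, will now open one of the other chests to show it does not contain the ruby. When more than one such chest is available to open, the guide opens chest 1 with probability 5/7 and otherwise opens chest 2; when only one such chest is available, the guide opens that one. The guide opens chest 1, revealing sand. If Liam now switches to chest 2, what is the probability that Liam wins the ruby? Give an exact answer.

7/12

Consider each possible location of the ruby in turn.
If it is in chest 1 (prior 1/3): the guide opened chest 1, so this case is ruled out; weight (1/3)·0 = 0.
If it is in chest 2 (prior 1/3): only chest 1 is available, probability 1; weight (1/3)·1 = 1/3.
If it is in chest 3 (prior 1/3): chest 1 is available, opened with probability 5/7; weight (1/3)·(5/7) = 5/21.
The weights sum to 4/7.
So P(the ruby in chest 2 | the guide opened chest 1) = (1/3) / (4/7) = 7/12.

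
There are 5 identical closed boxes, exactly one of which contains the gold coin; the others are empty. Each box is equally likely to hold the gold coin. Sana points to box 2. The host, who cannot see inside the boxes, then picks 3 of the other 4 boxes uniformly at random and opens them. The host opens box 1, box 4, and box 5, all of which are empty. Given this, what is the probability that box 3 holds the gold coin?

1/2

Because the host chose which boxes to open without knowing where the gold coin is, the choice is independent of the prize location. Learning that none of the 3 opened boxes holds the gold coin simply rules out those 3 locations and leaves the remaining 2 boxes still equally likely by symmetry.
So P(the gold coin in box 3) = 1/2.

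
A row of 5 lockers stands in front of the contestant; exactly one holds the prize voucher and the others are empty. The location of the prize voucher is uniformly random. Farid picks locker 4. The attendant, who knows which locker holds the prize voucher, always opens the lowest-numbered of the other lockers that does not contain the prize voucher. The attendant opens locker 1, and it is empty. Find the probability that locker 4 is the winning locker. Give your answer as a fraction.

Consider each possible location of the prize voucher in turn.
If it is in locker 1 (prior 1/5): the attendant opened locker 1, so this case is ruled out; weight (1/5)·0 = 0.
If it is in any of lockers 2, 3, 4, and 5 (prior 1/5 each): locker 1 is the lowest-numbered option available, probability 1; weight (1/5)·1 = 1/5 each.
The weights sum to 4/5.
So P(the prize voucher in locker 4 | the attendant opened locker 1) = (1/5) / (4/5) = 1/4.

1/4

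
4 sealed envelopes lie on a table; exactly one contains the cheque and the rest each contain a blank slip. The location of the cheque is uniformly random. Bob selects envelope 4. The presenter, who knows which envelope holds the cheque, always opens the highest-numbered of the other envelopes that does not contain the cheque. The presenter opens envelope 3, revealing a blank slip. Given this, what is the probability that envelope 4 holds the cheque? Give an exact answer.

Condition on the true location of the cheque.
If it is in any of envelopes 1, 2, and 4 (prior 1/4 each): envelope 3 is the highest-numbered option available, probability 1; weight (1/4)·1 = 1/4 each.
If it is in envelope 3 (prior 1/4): the presenter opened envelope 3, so this case is ruled out; weight (1/4)·0 = 0.
The weights sum to 3/4.
So P(the cheque in envelope 4 | the presenter opened envelope 3) = (1/4) / (3/4) = 1/3.

1/3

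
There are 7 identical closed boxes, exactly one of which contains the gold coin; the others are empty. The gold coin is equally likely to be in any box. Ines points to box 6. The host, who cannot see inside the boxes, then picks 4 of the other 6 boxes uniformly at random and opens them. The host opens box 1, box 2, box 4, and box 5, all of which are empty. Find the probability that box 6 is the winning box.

1/3

Consider each possible location of the gold coin in turn.
If it is in any of boxes 1, 2, 4, and 5 (prior 1/7 each): that box was opened and seen not to hold the prize — ruled out; weight (1/7)·0 = 0 each.
If it is in any of boxes 3, 6, and 7 (prior 1/7 each): the host picks exactly this set with probability 1/15 regardless, and none is the prize; weight (1/7)·(1/15) = 1/105 each.
The weights sum to 1/35.
So P(the gold coin in box 6 | the host opened box 1, box 2, box 4, and box 5) = (1/105) / (1/35) = 1/3.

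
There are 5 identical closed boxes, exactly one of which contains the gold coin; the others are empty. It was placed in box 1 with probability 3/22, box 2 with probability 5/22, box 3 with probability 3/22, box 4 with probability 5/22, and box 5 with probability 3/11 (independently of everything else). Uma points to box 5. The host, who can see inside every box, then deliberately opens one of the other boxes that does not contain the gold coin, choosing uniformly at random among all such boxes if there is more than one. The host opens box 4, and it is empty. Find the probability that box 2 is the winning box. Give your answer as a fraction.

10/31

Consider each possible location of the gold coin in turn.
If it is in either of boxes 1 and 3 (prior 3/22 each): the host has 3 equally likely choices, so probability 1/3; weight (3/22)·(1/3) = 1/22 each.
If it is in box 2 (prior 5/22): the host has 3 equally likely choices, so probability 1/3; weight (5/22)·(1/3) = 5/66.
If it is in box 4 (prior 5/22): the host opened box 4, so this case is ruled out; weight (5/22)·0 = 0.
If it is in box 5 (prior 3/11): the host has 4 equally likely choices, so probability 1/4; weight (3/11)·(1/4) = 3/44.
The weights sum to 31/132.
So P(the gold coin in box 2 | the host opened box 4) = (5/66) / (31/132) = 10/31.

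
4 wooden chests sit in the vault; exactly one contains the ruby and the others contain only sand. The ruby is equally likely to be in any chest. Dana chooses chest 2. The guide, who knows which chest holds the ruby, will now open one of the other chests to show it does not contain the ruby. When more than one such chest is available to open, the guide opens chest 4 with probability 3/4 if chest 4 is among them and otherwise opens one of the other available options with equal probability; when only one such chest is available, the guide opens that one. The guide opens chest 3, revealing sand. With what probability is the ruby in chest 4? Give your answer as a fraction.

Apply Bayes' rule, conditioning on where the ruby actually is.
If it is in chest 1 (prior 1/4): chest 4 is available but not opened, probability 1/4; weight (1/4)·(1/4) = 1/16.
If it is in chest 2 (prior 1/4): chest 4 is available but not opened; chest 3 gets probability (1 − 3/4)/2 = 1/8; weight (1/4)·(1/8) = 1/32.
If it is in chest 3 (prior 1/4): the guide opened chest 3, so this case is ruled out; weight (1/4)·0 = 0.
If it is in chest 4 (prior 1/4): chest 4 holds the prize so is unavailable; the guide chooses uniformly among the 2 others, probability 1/2; weight (1/4)·(1/2) = 1/8.
The weights sum to 7/32.
So P(the ruby in chest 4 | the guide opened chest 3) = (1/8) / (7/32) = 4/7.

4/7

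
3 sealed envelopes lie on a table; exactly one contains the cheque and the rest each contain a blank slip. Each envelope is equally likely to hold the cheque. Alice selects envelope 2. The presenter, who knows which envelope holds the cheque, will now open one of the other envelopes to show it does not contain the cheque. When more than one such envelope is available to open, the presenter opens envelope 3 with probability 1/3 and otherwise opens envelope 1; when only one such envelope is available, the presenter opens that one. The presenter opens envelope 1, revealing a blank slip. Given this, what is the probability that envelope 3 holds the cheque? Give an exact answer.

3/5

Condition on the true location of the cheque.
If it is in envelope 1 (prior 1/3): the presenter opened envelope 1, so this case is ruled out; weight (1/3)·0 = 0.
If it is in envelope 2 (prior 1/3): envelope 3 is available but not opened, probability 2/3; weight (1/3)·(2/3) = 2/9.
If it is in envelope 3 (prior 1/3): only envelope 1 is available, probability 1; weight (1/3)·1 = 1/3.
The weights sum to 5/9.
So P(the cheque in envelope 3 | the presenter opened envelope 1) = (1/3) / (5/9) = 3/5.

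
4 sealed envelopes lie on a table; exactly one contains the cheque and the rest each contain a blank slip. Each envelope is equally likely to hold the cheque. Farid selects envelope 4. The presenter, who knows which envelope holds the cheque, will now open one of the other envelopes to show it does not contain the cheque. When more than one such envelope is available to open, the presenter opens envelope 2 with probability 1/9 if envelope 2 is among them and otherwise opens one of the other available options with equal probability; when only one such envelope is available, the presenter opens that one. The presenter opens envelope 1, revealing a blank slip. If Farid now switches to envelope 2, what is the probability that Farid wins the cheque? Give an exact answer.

3/11

Apply Bayes' rule, conditioning on where the cheque actually is.
If it is in envelope 1 (prior 1/4): the presenter opened envelope 1, so this case is ruled out; weight (1/4)·0 = 0.
If it is in envelope 2 (prior 1/4): envelope 2 holds the prize so is unavailable; the presenter chooses uniformly among the 2 others, probability 1/2; weight (1/4)·(1/2) = 1/8.
If it is in envelope 3 (prior 1/4): envelope 2 is available but not opened, probability 8/9; weight (1/4)·(8/9) = 2/9.
If it is in envelope 4 (prior 1/4): envelope 2 is available but not opened; envelope 1 gets probability (1 − 1/9)/2 = 4/9; weight (1/4)·(4/9) = 1/9.
The weights sum to 11/24.
So P(the cheque in envelope 2 | the presenter opened envelope 1) = (1/8) / (11/24) = 3/11.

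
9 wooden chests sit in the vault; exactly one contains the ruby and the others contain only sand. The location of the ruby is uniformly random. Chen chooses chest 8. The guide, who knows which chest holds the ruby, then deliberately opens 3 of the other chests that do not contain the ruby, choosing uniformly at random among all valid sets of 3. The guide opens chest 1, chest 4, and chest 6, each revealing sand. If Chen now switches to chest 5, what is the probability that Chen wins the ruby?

8/45

Apply Bayes' rule, conditioning on where the ruby actually is.
If it is in any of chests 1, 4, and 6 (prior 1/9 each): that chest was opened and seen not to hold the prize — ruled out; weight (1/9)·0 = 0 each.
If it is in any of chests 2, 3, 5, 7, and 9 (prior 1/9 each): the guide has 35 equally likely choices, so probability 1/35; weight (1/9)·(1/35) = 1/315 each.
If it is in chest 8 (prior 1/9): the guide has 56 equally likely choices, so probability 1/56; weight (1/9)·(1/56) = 1/504.
The weights sum to 1/56.
So P(the ruby in chest 5 | the guide opened chest 1, chest 4, and chest 6) = (1/315) / (1/56) = 8/45.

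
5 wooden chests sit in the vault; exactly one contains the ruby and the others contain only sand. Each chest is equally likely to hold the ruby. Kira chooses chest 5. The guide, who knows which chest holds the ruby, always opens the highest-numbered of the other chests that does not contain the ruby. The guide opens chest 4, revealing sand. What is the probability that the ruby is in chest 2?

Consider each possible location of the ruby in turn.
If it is in any of chests 1, 2, 3, and 5 (prior 1/5 each): chest 4 is the highest-numbered option available, probability 1; weight (1/5)·1 = 1/5 each.
If it is in chest 4 (prior 1/5): the guide opened chest 4, so this case is ruled out; weight (1/5)·0 = 0.
The weights sum to 4/5.
So P(the ruby in chest 2 | the guide opened chest 4) = (1/5) / (4/5) = 1/4.

1/4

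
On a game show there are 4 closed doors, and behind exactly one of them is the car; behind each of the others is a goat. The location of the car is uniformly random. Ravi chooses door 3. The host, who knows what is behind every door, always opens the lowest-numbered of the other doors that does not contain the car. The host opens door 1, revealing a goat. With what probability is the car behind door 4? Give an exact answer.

Condition on the true location of the car.
If it is behind door 1 (prior 1/4): the host opened door 1, so this case is ruled out; weight (1/4)·0 = 0.
If it is behind any of doors 2, 3, and 4 (prior 1/4 each): door 1 is the lowest-numbered option available, probability 1; weight (1/4)·1 = 1/4 each.
The weights sum to 3/4.
So P(the car behind door 4 | the host opened door 1) = (1/4) / (3/4) = 1/3.

1/3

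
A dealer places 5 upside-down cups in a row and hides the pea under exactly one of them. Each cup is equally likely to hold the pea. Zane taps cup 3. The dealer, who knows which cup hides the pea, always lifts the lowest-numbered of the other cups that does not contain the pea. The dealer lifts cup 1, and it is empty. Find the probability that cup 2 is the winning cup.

1/4

Apply Bayes' rule, conditioning on where the pea actually is.
If it is under cup 1 (prior 1/5): the dealer opened cup 1, so this case is ruled out; weight (1/5)·0 = 0.
If it is under any of cups 2, 3, 4, and 5 (prior 1/5 each): cup 1 is the lowest-numbered option available, probability 1; weight (1/5)·1 = 1/5 each.
The weights sum to 4/5.
So P(the pea under cup 2 | the dealer opened cup 1) = (1/5) / (4/5) = 1/4.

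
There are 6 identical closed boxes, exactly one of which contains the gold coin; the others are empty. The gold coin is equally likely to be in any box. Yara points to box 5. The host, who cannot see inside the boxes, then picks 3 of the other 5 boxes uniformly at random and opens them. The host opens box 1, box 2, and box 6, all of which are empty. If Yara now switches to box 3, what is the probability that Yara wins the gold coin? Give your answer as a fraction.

Because the host chose which boxes to open without knowing where the gold coin is, the choice is independent of the prize location. Learning that none of the 3 opened boxes holds the gold coin simply rules out those 3 locations and leaves the remaining 3 boxes still equally likely by symmetry.
So P(the gold coin in box 3) = 1/3.

1/3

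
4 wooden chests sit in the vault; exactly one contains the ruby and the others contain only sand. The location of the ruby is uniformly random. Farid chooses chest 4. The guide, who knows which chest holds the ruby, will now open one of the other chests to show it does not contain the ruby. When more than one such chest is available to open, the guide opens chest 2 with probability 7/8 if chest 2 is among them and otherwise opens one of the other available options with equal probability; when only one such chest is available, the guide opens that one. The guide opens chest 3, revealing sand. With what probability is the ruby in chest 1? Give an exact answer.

2/11

Consider each possible location of the ruby in turn.
If it is in chest 1 (prior 1/4): chest 2 is available but not opened, probability 1/8; weight (1/4)·(1/8) = 1/32.
If it is in chest 2 (prior 1/4): chest 2 holds the prize so is unavailable; the guide chooses uniformly among the 2 others, probability 1/2; weight (1/4)·(1/2) = 1/8.
If it is in chest 3 (prior 1/4): the guide opened chest 3, so this case is ruled out; weight (1/4)·0 = 0.
If it is in chest 4 (prior 1/4): chest 2 is available but not opened; chest 3 gets probability (1 − 7/8)/2 = 1/16; weight (1/4)·(1/16) = 1/64.
The weights sum to 11/64.
So P(the ruby in chest 1 | the guide opened chest 3) = (1/32) / (11/64) = 2/11.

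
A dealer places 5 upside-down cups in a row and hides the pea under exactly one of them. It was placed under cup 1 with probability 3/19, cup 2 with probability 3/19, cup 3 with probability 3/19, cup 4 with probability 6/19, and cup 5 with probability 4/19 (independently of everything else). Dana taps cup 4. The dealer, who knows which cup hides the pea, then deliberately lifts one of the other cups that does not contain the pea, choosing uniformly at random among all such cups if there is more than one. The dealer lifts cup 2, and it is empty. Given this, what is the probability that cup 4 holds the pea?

9/29

Consider each possible location of the pea in turn.
If it is under either of cups 1 and 3 (prior 3/19 each): the dealer has 3 equally likely choices, so probability 1/3; weight (3/19)·(1/3) = 1/19 each.
If it is under cup 2 (prior 3/19): the dealer opened cup 2, so this case is ruled out; weight (3/19)·0 = 0.
If it is under cup 4 (prior 6/19): the dealer has 4 equally likely choices, so probability 1/4; weight (6/19)·(1/4) = 3/38.
If it is under cup 5 (prior 4/19): the dealer has 3 equally likely choices, so probability 1/3; weight (4/19)·(1/3) = 4/57.
The weights sum to 29/114.
So P(the pea under cup 4 | the dealer opened cup 2) = (3/38) / (29/114) = 9/29.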